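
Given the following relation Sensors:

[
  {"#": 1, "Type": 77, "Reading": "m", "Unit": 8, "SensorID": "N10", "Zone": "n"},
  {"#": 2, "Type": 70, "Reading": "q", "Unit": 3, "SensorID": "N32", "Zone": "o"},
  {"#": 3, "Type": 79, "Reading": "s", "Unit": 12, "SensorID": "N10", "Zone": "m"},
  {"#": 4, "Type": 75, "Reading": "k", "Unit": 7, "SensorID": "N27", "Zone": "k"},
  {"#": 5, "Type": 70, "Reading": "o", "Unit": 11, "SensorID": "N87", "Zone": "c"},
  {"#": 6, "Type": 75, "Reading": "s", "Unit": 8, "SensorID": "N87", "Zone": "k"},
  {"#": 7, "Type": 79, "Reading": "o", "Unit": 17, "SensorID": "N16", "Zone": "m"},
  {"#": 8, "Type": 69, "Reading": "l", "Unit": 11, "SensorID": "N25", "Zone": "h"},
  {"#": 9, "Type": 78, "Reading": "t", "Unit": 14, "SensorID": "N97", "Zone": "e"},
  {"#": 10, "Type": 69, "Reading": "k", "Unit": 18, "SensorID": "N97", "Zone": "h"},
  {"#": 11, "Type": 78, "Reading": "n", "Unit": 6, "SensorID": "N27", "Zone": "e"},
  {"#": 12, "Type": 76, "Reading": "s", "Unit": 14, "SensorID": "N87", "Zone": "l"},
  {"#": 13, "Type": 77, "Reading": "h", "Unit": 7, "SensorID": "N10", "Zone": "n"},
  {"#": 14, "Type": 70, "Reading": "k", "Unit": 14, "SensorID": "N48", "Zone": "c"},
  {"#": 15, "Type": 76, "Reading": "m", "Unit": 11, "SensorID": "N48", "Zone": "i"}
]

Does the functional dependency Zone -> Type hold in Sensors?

Zone=n: rows 1, 13 → Type = 77, 77 ✓
Zone=o: row 2 → Type = 70 ✓
Zone=m: rows 3, 7 → Type = 79, 79 ✓
Zone=k: rows 4, 6 → Type = 75, 75 ✓
Zone=c: rows 5, 14 → Type = 70, 70 ✓
Zone=h: rows 8, 10 → Type = 69, 69 ✓
Zone=e: rows 9, 11 → Type = 78, 78 ✓
Zone=l: row 12 → Type = 76 ✓
Zone=i: row 15 → Type = 76 ✓
Every Zone value is associated with a single Type value, so Zone -> Type holds.

Yes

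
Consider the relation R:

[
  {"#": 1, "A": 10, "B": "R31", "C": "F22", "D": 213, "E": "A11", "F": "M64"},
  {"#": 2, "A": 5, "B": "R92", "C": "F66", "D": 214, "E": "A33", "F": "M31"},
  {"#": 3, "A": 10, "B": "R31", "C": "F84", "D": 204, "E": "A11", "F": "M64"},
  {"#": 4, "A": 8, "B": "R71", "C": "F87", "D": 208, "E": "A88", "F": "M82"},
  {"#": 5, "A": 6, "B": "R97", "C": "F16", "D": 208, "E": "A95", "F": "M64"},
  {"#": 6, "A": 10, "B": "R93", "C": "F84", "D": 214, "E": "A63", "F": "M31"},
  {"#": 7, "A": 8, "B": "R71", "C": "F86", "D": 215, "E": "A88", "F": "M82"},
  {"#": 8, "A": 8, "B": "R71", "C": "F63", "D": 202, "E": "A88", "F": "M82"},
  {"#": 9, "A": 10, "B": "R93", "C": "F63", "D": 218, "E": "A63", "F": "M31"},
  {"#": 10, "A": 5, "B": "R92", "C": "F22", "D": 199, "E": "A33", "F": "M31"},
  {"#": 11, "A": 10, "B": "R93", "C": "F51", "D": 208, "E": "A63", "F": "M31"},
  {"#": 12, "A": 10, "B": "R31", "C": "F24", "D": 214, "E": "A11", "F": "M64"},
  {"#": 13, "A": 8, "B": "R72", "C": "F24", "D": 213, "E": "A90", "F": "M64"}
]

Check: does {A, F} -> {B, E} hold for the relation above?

Yes

(A=10, F=M64): rows 1, 3, 12 → {B,E} = (R31, A11), (R31, A11), (R31, A11) ✓
(A=5, F=M31): rows 2, 10 → {B,E} = (R92, A33), (R92, A33) ✓
(A=8, F=M82): rows 4, 7, 8 → {B,E} = (R71, A88), (R71, A88), (R71, A88) ✓
(A=6, F=M64): row 5 → {B,E} = (R97, A95) ✓
(A=10, F=M31): rows 6, 9, 11 → {B,E} = (R93, A63), (R93, A63), (R93, A63) ✓
(A=8, F=M64): row 13 → {B,E} = (R72, A90) ✓
Every {A, F} value is associated with a single {B, E} value, so {A, F} -> {B, E} holds.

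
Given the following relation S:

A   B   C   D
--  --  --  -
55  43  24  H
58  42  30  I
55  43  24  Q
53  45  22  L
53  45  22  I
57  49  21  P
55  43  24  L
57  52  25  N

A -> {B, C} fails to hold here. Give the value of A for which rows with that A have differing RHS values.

A=55: 3 rows → {B,C} = (43, 24), (43, 24), (43, 24) ✓
A=58: 1 row → {B,C} = (42, 30) ✓
A=53: 2 rows → {B,C} = (45, 22), (45, 22) ✓
A=57: 2 rows → {B,C} takes values {(49, 21), (52, 25)} — violation
The only A value with inconsistent RHS is A=57.

57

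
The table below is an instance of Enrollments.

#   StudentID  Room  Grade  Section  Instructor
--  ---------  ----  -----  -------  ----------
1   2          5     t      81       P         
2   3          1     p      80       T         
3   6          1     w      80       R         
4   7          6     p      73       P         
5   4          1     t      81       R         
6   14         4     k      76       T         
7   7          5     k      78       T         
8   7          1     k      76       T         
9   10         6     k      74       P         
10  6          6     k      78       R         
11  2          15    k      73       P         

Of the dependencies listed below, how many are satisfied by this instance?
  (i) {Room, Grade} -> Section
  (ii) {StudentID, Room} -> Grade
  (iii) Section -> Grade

1

(i) {Room, Grade} -> Section: (Room=6, Grade=k): rows 9, 10 → Section takes values {74, 78} — violation — fails.
(ii) {StudentID, Room} -> Grade: every LHS value maps to a single RHS value — holds.
(iii) Section -> Grade: Section=80: rows 2, 3 → Grade takes values {p, w} — violation; Section=73: rows 4, 11 → Grade takes values {p, k} — violation — fails.
1 of the 3 dependencies holds.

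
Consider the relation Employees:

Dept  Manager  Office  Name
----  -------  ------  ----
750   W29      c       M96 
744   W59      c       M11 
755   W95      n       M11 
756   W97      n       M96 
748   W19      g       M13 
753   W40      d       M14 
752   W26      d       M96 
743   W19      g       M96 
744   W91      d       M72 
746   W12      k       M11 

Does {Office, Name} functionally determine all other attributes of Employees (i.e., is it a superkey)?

Yes

All 10 rows have distinct {Office, Name} values, so {Office, Name} → (all attributes) holds and {Office, Name} is a superkey.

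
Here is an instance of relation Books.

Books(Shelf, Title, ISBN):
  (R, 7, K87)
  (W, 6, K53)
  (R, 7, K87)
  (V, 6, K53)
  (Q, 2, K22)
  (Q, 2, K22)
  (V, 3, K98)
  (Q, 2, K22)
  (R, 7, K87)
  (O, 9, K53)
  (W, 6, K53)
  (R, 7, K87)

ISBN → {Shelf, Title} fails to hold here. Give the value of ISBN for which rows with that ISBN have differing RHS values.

K53

ISBN=K87: 4 rows → {Shelf,Title} = (R, 7), (R, 7), (R, 7), (R, 7) ✓
ISBN=K53: 4 rows → {Shelf,Title} takes values {(W, 6), (V, 6), (O, 9)} — violation
ISBN=K22: 3 rows → {Shelf,Title} = (Q, 2), (Q, 2), (Q, 2) ✓
ISBN=K98: 1 row → {Shelf,Title} = (V, 3) ✓
The only ISBN value with inconsistent RHS is ISBN=K53.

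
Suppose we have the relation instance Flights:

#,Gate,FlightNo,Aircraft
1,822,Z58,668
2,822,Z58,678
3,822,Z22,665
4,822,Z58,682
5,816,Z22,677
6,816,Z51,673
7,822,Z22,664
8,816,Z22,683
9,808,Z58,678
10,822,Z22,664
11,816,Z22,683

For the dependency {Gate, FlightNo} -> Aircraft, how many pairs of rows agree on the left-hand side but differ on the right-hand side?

(Gate=822, FlightNo=Z58): violating pairs (1,2), (1,4), (2,4) — 3 pairs.
(Gate=822, FlightNo=Z22): violating pairs (3,7), (3,10) — 2 pairs.
(Gate=816, FlightNo=Z22): violating pairs (5,8), (5,11) — 2 pairs.

7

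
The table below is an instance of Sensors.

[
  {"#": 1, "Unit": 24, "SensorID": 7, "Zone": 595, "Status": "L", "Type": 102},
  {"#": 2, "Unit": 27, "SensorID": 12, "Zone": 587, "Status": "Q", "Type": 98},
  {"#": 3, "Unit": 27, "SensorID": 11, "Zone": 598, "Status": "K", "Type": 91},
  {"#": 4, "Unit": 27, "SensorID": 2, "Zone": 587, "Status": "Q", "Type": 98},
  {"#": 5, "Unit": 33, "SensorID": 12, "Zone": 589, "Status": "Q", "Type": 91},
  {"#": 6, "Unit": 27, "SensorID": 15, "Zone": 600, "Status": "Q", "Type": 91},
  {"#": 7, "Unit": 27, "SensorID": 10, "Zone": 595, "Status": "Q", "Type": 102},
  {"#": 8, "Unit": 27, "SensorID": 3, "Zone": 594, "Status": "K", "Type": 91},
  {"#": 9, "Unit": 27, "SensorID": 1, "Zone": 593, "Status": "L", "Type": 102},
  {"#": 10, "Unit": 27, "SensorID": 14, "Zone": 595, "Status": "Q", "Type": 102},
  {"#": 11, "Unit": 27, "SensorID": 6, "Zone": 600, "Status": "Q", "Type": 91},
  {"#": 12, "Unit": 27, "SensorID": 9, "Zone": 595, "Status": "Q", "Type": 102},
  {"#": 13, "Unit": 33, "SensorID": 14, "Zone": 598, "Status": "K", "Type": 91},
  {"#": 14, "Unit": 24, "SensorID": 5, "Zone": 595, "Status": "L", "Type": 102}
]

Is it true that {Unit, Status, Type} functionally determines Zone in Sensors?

(Unit=24, Status=L, Type=102): rows 1, 14 → Zone = 595, 595 ✓
(Unit=27, Status=Q, Type=98): rows 2, 4 → Zone = 587, 587 ✓
(Unit=27, Status=K, Type=91): rows 3, 8 → Zone takes values {598, 594} — violation
(Unit=33, Status=Q, Type=91): row 5 → Zone = 589 ✓
(Unit=27, Status=Q, Type=91): rows 6, 11 → Zone = 600, 600 ✓
(Unit=27, Status=Q, Type=102): rows 7, 10, 12 → Zone = 595, 595, 595 ✓
(Unit=27, Status=L, Type=102): row 9 → Zone = 593 ✓
(Unit=33, Status=K, Type=91): row 13 → Zone = 598 ✓
Two rows agree on {Unit, Status, Type} but differ on Zone, so {Unit, Status, Type} → Zone does not hold.

No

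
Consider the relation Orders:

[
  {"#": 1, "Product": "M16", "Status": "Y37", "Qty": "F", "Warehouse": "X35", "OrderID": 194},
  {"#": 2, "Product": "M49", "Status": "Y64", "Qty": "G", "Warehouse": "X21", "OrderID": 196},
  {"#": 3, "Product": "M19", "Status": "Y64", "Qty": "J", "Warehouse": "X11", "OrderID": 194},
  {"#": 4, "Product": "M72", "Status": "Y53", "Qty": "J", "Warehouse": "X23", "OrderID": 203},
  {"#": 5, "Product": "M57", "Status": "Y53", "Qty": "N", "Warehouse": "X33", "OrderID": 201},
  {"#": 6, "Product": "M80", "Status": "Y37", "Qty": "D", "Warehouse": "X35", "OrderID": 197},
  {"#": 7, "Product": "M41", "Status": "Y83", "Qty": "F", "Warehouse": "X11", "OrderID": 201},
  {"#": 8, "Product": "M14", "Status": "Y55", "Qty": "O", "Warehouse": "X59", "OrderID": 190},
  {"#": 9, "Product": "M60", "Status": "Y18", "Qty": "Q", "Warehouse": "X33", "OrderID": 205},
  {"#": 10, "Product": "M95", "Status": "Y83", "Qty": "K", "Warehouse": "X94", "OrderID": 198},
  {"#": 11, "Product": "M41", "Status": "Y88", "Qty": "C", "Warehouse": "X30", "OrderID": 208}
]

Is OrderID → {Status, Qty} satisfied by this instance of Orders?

No

OrderID=194: rows 1, 3 → {Status,Qty} takes values {(Y37, F), (Y64, J)} — violation
OrderID=196: row 2 → {Status,Qty} = (Y64, G) ✓
OrderID=203: row 4 → {Status,Qty} = (Y53, J) ✓
OrderID=201: rows 5, 7 → {Status,Qty} takes values {(Y53, N), (Y83, F)} — violation
OrderID=197: row 6 → {Status,Qty} = (Y37, D) ✓
OrderID=190: row 8 → {Status,Qty} = (Y55, O) ✓
OrderID=205: row 9 → {Status,Qty} = (Y18, Q) ✓
OrderID=198: row 10 → {Status,Qty} = (Y83, K) ✓
OrderID=208: row 11 → {Status,Qty} = (Y88, C) ✓
Two rows agree on OrderID but differ on {Status, Qty}, so OrderID → {Status, Qty} does not hold.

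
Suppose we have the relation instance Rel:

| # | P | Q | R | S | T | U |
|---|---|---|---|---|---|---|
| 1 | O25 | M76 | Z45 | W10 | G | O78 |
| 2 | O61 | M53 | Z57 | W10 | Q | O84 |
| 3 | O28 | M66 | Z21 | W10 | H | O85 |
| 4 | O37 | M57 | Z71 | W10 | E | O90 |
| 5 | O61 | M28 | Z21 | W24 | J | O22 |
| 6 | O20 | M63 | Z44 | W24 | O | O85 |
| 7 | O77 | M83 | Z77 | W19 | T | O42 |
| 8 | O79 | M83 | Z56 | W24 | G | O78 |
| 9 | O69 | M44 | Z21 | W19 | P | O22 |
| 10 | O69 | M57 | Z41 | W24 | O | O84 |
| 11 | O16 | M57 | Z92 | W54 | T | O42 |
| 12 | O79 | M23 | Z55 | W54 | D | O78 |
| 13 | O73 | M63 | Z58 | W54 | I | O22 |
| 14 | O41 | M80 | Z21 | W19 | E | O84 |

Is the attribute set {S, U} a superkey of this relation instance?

Yes

All 14 rows have distinct {S, U} values, so {S, U} → (all attributes) holds and {S, U} is a superkey.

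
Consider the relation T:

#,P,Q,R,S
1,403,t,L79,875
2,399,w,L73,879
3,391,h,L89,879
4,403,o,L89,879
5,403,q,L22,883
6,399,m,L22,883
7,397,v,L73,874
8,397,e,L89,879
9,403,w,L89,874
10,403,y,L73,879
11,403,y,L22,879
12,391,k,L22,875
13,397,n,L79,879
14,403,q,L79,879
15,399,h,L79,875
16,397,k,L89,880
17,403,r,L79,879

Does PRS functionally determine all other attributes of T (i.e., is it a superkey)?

Rows 14 and 17 have the same PRS value (P=403, R=L79, S=879) but are distinct tuples, so PRS does not determine every attribute — not a superkey.

No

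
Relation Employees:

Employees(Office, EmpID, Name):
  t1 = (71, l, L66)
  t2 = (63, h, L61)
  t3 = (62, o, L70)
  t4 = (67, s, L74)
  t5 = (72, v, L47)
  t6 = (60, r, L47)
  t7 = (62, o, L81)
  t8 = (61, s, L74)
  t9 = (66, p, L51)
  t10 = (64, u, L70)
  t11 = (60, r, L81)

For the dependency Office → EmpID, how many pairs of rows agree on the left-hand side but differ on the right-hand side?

0

Office=62: all 2 rows agree on EmpID — 0 pairs.
Office=60: all 2 rows agree on EmpID — 0 pairs.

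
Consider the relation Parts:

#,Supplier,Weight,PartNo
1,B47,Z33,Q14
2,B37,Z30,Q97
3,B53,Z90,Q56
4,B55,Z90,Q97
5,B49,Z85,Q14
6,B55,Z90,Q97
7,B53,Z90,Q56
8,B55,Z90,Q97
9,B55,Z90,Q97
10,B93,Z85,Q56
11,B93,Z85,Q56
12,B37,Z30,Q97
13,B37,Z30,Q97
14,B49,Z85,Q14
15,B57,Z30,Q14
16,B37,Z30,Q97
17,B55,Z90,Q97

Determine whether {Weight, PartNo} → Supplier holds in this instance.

(Weight=Z33, PartNo=Q14): row 1 → Supplier = B47 ✓
(Weight=Z30, PartNo=Q97): rows 2, 12, 13, 16 → Supplier = B37, B37, B37, B37 ✓
(Weight=Z90, PartNo=Q56): rows 3, 7 → Supplier = B53, B53 ✓
(Weight=Z90, PartNo=Q97): rows 4, 6, 8, 9, 17 → Supplier = B55, B55, B55, B55, B55 ✓
(Weight=Z85, PartNo=Q14): rows 5, 14 → Supplier = B49, B49 ✓
(Weight=Z85, PartNo=Q56): rows 10, 11 → Supplier = B93, B93 ✓
(Weight=Z30, PartNo=Q14): row 15 → Supplier = B57 ✓
Every {Weight, PartNo} value is associated with a single Supplier value, so {Weight, PartNo} → Supplier holds.

Yes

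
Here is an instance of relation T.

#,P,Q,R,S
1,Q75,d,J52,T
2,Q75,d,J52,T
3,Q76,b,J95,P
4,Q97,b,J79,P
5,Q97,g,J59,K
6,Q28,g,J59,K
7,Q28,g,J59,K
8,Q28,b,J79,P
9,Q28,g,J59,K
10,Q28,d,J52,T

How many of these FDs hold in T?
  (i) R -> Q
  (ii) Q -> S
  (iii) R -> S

(i) R -> Q: every LHS value maps to a single RHS value — holds.
(ii) Q -> S: every LHS value maps to a single RHS value — holds.
(iii) R -> S: every LHS value maps to a single RHS value — holds.
3 of the 3 dependencies hold.

3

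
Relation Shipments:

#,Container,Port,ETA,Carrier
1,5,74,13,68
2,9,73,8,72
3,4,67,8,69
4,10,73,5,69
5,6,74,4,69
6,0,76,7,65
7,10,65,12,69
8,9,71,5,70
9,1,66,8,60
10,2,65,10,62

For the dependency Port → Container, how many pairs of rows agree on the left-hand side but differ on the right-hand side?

Port=74: violating pairs (1,5) — 1 pair.
Port=73: violating pairs (2,4) — 1 pair.
Port=65: violating pairs (7,10) — 1 pair.

3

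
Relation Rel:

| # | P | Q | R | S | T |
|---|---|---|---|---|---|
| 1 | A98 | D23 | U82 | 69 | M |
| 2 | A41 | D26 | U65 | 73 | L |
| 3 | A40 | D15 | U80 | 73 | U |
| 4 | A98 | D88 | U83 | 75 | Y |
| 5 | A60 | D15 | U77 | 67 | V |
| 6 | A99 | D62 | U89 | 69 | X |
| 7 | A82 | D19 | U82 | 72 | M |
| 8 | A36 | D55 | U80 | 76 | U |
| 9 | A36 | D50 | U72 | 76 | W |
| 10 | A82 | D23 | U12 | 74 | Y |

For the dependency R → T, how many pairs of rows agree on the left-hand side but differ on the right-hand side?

R=U82: all 2 rows agree on T — 0 pairs.
R=U80: all 2 rows agree on T — 0 pairs.

0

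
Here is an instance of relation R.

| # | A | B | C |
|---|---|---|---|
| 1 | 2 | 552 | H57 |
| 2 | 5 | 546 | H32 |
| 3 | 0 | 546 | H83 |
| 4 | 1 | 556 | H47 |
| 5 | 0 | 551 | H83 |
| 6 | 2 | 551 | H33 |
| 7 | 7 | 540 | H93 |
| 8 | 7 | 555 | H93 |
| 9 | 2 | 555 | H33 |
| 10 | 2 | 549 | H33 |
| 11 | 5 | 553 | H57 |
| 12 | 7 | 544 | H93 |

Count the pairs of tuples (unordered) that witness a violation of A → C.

A=2: violating pairs (1,6), (1,9), (1,10) — 3 pairs.
A=5: violating pairs (2,11) — 1 pair.
A=0: all 2 rows agree on C — 0 pairs.
A=7: all 3 rows agree on C — 0 pairs.

4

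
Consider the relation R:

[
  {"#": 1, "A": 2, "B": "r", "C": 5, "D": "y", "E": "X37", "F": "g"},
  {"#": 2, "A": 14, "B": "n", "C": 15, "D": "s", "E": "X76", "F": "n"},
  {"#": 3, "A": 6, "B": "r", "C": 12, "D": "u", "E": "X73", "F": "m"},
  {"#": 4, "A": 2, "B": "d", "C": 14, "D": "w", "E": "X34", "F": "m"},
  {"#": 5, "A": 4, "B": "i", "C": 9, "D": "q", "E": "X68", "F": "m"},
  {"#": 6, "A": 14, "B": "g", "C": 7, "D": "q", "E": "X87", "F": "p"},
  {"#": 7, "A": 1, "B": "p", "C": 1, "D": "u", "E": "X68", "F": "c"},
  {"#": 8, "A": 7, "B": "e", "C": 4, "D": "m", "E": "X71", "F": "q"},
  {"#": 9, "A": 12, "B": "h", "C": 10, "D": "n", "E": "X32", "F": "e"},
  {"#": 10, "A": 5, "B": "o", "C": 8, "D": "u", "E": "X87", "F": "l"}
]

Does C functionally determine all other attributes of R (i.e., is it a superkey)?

All 10 rows have distinct C values, so C → (all attributes) holds and C is a superkey.

Yes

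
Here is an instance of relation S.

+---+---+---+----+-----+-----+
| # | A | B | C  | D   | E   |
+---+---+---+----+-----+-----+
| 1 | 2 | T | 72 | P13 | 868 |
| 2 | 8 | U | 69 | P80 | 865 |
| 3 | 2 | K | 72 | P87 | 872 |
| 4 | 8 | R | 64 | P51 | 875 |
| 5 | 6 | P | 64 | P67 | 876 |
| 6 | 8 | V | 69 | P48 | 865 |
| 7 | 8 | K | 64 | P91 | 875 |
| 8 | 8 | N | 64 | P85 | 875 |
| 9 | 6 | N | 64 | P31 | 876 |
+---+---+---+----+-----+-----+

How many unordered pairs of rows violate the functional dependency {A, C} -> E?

(A=2, C=72): violating pairs (1,3) — 1 pair.
(A=8, C=69): all 2 rows agree on E — 0 pairs.
(A=8, C=64): all 3 rows agree on E — 0 pairs.
(A=6, C=64): all 2 rows agree on E — 0 pairs.

1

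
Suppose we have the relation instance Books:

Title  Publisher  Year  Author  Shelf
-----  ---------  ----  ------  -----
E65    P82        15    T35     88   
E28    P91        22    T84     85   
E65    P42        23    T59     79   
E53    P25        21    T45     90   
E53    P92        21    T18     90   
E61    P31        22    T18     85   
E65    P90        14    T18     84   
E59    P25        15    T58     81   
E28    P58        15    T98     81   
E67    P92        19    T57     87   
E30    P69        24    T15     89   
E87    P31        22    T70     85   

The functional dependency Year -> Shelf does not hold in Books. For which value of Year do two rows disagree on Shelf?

Year=15: 3 rows → Shelf takes values {88, 81} — violation
Year=22: 3 rows → Shelf = 85, 85, 85 ✓
Year=23: 1 row → Shelf = 79 ✓
Year=21: 2 rows → Shelf = 90, 90 ✓
Year=14: 1 row → Shelf = 84 ✓
Year=19: 1 row → Shelf = 87 ✓
Year=24: 1 row → Shelf = 89 ✓
The only Year value with inconsistent Shelf is Year=15.

15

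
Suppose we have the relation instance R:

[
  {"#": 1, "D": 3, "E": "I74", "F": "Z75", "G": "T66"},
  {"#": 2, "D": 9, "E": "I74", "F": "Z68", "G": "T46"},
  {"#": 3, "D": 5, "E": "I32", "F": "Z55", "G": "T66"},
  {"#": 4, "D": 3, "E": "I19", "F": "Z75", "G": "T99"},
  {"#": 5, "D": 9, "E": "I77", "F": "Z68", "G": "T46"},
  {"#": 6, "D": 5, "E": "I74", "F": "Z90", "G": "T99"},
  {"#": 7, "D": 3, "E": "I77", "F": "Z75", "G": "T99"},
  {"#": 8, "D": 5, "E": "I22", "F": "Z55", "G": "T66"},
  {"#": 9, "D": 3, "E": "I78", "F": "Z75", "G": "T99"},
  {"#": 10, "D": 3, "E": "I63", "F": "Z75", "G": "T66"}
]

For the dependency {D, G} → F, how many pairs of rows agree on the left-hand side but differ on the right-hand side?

0

(D=3, G=T66): all 2 rows agree on F — 0 pairs.
(D=9, G=T46): all 2 rows agree on F — 0 pairs.
(D=5, G=T66): all 2 rows agree on F — 0 pairs.
(D=3, G=T99): all 3 rows agree on F — 0 pairs.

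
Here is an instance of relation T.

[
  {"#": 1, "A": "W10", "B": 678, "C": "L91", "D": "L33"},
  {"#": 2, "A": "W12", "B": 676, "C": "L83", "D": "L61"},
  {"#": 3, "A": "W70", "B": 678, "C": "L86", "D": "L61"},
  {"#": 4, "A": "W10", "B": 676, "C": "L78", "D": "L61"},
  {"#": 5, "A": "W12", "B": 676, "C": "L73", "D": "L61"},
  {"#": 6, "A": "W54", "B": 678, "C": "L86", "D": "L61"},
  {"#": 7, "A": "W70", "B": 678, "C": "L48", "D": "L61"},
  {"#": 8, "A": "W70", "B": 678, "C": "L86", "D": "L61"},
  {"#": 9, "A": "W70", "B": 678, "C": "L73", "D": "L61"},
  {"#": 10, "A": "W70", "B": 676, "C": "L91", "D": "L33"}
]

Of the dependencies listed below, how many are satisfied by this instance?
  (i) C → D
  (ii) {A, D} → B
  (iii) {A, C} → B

(i) C → D: every LHS value maps to a single RHS value — holds.
(ii) {A, D} → B: every LHS value maps to a single RHS value — holds.
(iii) {A, C} → B: every LHS value maps to a single RHS value — holds.
3 of the 3 dependencies hold.

3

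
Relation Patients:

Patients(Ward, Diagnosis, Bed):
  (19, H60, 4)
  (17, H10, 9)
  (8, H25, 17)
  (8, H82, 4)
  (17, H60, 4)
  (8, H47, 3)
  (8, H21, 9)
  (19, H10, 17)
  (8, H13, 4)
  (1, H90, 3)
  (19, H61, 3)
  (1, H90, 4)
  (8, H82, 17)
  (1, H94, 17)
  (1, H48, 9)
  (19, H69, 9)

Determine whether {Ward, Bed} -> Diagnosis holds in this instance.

No

(Ward=19, Bed=4): 1 row → Diagnosis = H60 ✓
(Ward=17, Bed=9): 1 row → Diagnosis = H10 ✓
(Ward=8, Bed=17): 2 rows → Diagnosis takes values {H25, H82} — violation
(Ward=8, Bed=4): 2 rows → Diagnosis takes values {H82, H13} — violation
(Ward=17, Bed=4): 1 row → Diagnosis = H60 ✓
(Ward=8, Bed=3): 1 row → Diagnosis = H47 ✓
(Ward=8, Bed=9): 1 row → Diagnosis = H21 ✓
(Ward=19, Bed=17): 1 row → Diagnosis = H10 ✓
(Ward=1, Bed=3): 1 row → Diagnosis = H90 ✓
(Ward=19, Bed=3): 1 row → Diagnosis = H61 ✓
(Ward=1, Bed=4): 1 row → Diagnosis = H90 ✓
(Ward=1, Bed=17): 1 row → Diagnosis = H94 ✓
(Ward=1, Bed=9): 1 row → Diagnosis = H48 ✓
(Ward=19, Bed=9): 1 row → Diagnosis = H69 ✓
Two rows agree on {Ward, Bed} but differ on Diagnosis, so {Ward, Bed} -> Diagnosis does not hold.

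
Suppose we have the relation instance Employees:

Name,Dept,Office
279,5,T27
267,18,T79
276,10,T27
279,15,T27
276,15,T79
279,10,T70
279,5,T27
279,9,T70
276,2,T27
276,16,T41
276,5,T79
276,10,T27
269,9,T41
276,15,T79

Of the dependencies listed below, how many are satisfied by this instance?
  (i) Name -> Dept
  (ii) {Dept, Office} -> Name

1

(i) Name -> Dept: Name=279: 5 rows → Dept takes values {5, 15, 10, 9} — violation; Name=276: 7 rows → Dept takes values {10, 15, 2, 16, 5} — violation — fails.
(ii) {Dept, Office} -> Name: every LHS value maps to a single RHS value — holds.
1 of the 2 dependencies holds.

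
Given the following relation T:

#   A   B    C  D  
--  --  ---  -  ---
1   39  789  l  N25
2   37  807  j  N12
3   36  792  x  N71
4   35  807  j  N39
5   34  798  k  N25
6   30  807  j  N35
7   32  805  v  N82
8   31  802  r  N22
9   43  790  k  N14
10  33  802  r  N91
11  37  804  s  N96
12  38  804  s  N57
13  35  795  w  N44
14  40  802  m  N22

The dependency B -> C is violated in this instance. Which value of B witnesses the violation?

B=789: row 1 → C = l ✓
B=807: rows 2, 4, 6 → C = j, j, j ✓
B=792: row 3 → C = x ✓
B=798: row 5 → C = k ✓
B=805: row 7 → C = v ✓
B=802: rows 8, 10, 14 → C takes values {r, m} — violation
B=790: row 9 → C = k ✓
B=804: rows 11, 12 → C = s, s ✓
B=795: row 13 → C = w ✓
The only B value with inconsistent C is B=802.

802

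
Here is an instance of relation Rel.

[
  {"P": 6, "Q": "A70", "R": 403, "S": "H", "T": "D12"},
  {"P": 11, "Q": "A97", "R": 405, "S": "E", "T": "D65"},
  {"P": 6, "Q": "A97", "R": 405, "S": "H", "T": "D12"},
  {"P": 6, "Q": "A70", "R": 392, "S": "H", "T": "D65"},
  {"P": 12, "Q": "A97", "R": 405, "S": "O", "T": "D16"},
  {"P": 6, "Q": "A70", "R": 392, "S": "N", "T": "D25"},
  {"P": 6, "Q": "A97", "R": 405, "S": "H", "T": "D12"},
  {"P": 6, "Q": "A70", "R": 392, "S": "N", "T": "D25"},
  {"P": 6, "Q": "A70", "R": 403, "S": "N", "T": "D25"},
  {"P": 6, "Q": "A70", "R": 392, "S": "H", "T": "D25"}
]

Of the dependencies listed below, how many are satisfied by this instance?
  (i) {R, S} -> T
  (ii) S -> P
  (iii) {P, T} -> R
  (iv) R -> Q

2

(i) {R, S} -> T: (R=392, S=H): 2 rows → T takes values {D65, D25} — violation — fails.
(ii) S -> P: every LHS value maps to a single RHS value — holds.
(iii) {P, T} -> R: (P=6, T=D12): 3 rows → R takes values {403, 405} — violation; (P=6, T=D25): 4 rows → R takes values {392, 403} — violation — fails.
(iv) R -> Q: every LHS value maps to a single RHS value — holds.
2 of the 4 dependencies hold.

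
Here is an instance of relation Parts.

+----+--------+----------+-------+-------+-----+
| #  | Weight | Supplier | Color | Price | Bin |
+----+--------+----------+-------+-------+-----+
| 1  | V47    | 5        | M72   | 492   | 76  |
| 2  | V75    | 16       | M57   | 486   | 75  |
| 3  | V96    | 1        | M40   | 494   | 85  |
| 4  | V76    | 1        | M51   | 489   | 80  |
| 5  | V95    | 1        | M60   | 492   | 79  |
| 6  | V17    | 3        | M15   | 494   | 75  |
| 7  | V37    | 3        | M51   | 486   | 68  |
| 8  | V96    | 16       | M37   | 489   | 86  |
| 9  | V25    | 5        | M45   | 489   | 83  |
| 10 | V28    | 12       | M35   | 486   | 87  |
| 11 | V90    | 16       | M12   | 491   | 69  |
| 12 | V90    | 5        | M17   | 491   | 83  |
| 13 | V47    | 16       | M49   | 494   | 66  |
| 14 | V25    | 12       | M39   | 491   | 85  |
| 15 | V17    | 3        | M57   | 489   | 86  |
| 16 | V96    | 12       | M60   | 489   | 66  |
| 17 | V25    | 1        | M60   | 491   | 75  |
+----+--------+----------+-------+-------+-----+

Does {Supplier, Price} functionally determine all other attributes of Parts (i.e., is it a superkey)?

Yes

All 17 rows have distinct {Supplier, Price} values, so {Supplier, Price} → (all attributes) holds and {Supplier, Price} is a superkey.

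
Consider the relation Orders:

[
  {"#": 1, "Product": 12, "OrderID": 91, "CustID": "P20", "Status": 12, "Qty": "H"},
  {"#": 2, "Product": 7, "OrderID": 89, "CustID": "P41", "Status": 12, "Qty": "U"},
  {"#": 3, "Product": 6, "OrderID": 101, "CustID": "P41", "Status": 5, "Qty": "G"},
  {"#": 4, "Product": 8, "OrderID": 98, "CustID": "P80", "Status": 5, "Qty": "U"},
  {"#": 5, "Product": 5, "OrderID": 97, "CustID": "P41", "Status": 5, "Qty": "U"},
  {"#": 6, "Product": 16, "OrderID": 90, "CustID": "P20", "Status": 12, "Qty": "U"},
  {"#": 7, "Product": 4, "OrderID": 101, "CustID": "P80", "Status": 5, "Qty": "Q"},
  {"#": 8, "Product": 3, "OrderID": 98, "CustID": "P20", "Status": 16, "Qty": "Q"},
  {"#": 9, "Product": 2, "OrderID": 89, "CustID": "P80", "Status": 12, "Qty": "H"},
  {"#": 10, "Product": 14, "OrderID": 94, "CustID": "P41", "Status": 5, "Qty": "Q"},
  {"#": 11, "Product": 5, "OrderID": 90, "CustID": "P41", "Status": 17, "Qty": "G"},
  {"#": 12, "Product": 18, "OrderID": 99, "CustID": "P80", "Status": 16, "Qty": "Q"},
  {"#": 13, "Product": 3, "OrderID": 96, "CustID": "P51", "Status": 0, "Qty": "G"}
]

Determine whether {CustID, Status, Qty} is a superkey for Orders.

All 13 rows have distinct {CustID, Status, Qty} values, so {CustID, Status, Qty} → (all attributes) holds and {CustID, Status, Qty} is a superkey.

Yes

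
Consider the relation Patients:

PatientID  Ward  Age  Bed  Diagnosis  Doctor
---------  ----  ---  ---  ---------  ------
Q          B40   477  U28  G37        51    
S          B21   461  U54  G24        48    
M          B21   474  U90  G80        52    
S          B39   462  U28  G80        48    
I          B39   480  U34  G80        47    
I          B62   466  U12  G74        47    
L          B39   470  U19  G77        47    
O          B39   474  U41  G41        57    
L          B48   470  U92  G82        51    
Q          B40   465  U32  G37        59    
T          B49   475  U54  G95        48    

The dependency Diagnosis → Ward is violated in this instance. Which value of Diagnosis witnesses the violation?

Diagnosis=G37: 2 rows → Ward = B40, B40 ✓
Diagnosis=G24: 1 row → Ward = B21 ✓
Diagnosis=G80: 3 rows → Ward takes values {B21, B39} — violation
Diagnosis=G74: 1 row → Ward = B62 ✓
Diagnosis=G77: 1 row → Ward = B39 ✓
Diagnosis=G41: 1 row → Ward = B39 ✓
Diagnosis=G82: 1 row → Ward = B48 ✓
Diagnosis=G95: 1 row → Ward = B49 ✓
The only Diagnosis value with inconsistent Ward is Diagnosis=G80.

G80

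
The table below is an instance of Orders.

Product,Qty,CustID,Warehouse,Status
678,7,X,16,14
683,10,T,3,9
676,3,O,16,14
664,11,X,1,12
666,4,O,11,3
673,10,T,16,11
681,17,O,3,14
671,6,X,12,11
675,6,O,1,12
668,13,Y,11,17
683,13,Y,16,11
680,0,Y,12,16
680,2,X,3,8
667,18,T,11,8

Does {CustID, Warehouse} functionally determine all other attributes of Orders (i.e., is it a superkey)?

All 14 rows have distinct {CustID, Warehouse} values, so {CustID, Warehouse} → (all attributes) holds and {CustID, Warehouse} is a superkey.

Yes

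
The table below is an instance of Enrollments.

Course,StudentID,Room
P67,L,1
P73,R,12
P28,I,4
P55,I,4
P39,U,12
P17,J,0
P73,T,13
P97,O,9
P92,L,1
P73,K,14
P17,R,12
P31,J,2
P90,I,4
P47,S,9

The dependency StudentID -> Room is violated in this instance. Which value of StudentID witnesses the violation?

J

StudentID=L: 2 rows → Room = 1, 1 ✓
StudentID=R: 2 rows → Room = 12, 12 ✓
StudentID=I: 3 rows → Room = 4, 4, 4 ✓
StudentID=U: 1 row → Room = 12 ✓
StudentID=J: 2 rows → Room takes values {0, 2} — violation
StudentID=T: 1 row → Room = 13 ✓
StudentID=O: 1 row → Room = 9 ✓
StudentID=K: 1 row → Room = 14 ✓
StudentID=S: 1 row → Room = 9 ✓
The only StudentID value with inconsistent Room is StudentID=J.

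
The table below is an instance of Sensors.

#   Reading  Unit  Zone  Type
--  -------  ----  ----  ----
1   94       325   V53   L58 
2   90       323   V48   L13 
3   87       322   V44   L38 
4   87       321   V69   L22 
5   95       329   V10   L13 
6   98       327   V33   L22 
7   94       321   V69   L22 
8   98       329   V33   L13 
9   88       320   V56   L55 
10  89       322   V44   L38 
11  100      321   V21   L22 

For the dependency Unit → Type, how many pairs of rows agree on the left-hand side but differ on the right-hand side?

Unit=322: all 2 rows agree on Type — 0 pairs.
Unit=321: all 3 rows agree on Type — 0 pairs.
Unit=329: all 2 rows agree on Type — 0 pairs.

0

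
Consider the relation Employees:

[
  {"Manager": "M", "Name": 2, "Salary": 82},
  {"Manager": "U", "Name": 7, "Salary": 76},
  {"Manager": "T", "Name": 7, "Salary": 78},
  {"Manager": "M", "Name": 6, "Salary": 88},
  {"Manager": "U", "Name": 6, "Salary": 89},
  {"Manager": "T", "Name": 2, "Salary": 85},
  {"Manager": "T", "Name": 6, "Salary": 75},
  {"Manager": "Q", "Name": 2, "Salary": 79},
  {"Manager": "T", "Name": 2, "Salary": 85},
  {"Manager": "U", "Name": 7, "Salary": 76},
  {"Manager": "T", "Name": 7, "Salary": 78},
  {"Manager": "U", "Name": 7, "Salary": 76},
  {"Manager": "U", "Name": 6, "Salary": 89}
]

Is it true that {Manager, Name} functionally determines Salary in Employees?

(Manager=M, Name=2): 1 row → Salary = 82 ✓
(Manager=U, Name=7): 3 rows → Salary = 76, 76, 76 ✓
(Manager=T, Name=7): 2 rows → Salary = 78, 78 ✓
(Manager=M, Name=6): 1 row → Salary = 88 ✓
(Manager=U, Name=6): 2 rows → Salary = 89, 89 ✓
(Manager=T, Name=2): 2 rows → Salary = 85, 85 ✓
(Manager=T, Name=6): 1 row → Salary = 75 ✓
(Manager=Q, Name=2): 1 row → Salary = 79 ✓
Every {Manager, Name} value is associated with a single Salary value, so {Manager, Name} → Salary holds.

Yes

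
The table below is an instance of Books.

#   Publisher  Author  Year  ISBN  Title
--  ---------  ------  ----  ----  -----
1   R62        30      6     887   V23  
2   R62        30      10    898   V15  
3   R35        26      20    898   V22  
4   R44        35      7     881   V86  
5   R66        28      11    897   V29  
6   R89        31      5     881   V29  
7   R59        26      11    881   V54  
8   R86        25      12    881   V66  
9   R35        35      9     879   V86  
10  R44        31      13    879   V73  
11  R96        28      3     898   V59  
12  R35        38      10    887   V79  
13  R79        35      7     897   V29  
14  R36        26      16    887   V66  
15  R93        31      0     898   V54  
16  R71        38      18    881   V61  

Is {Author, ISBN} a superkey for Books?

All 16 rows have distinct {Author, ISBN} values, so {Author, ISBN} → (all attributes) holds and {Author, ISBN} is a superkey.

Yes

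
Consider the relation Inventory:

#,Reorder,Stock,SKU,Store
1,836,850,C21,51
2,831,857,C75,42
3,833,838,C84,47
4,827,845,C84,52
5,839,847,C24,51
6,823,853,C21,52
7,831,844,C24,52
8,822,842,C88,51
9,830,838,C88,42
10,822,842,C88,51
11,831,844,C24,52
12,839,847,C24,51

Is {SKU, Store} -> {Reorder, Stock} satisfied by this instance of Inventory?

Yes

(SKU=C21, Store=51): row 1 → {Reorder,Stock} = (836, 850) ✓
(SKU=C75, Store=42): row 2 → {Reorder,Stock} = (831, 857) ✓
(SKU=C84, Store=47): row 3 → {Reorder,Stock} = (833, 838) ✓
(SKU=C84, Store=52): row 4 → {Reorder,Stock} = (827, 845) ✓
(SKU=C24, Store=51): rows 5, 12 → {Reorder,Stock} = (839, 847), (839, 847) ✓
(SKU=C21, Store=52): row 6 → {Reorder,Stock} = (823, 853) ✓
(SKU=C24, Store=52): rows 7, 11 → {Reorder,Stock} = (831, 844), (831, 844) ✓
(SKU=C88, Store=51): rows 8, 10 → {Reorder,Stock} = (822, 842), (822, 842) ✓
(SKU=C88, Store=42): row 9 → {Reorder,Stock} = (830, 838) ✓
Every {SKU, Store} value is associated with a single {Reorder, Stock} value, so {SKU, Store} -> {Reorder, Stock} holds.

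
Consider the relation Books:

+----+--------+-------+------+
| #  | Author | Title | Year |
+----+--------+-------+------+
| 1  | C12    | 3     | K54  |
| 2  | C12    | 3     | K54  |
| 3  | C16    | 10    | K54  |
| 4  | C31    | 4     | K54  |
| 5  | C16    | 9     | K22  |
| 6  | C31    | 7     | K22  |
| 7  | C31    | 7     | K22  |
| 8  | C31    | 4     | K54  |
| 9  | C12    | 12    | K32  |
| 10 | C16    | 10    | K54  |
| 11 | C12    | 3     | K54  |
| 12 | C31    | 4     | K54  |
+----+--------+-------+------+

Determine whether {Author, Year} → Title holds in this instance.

(Author=C12, Year=K54): rows 1, 2, 11 → Title = 3, 3, 3 ✓
(Author=C16, Year=K54): rows 3, 10 → Title = 10, 10 ✓
(Author=C31, Year=K54): rows 4, 8, 12 → Title = 4, 4, 4 ✓
(Author=C16, Year=K22): row 5 → Title = 9 ✓
(Author=C31, Year=K22): rows 6, 7 → Title = 7, 7 ✓
(Author=C12, Year=K32): row 9 → Title = 12 ✓
Every {Author, Year} value is associated with a single Title value, so {Author, Year} → Title holds.

Yes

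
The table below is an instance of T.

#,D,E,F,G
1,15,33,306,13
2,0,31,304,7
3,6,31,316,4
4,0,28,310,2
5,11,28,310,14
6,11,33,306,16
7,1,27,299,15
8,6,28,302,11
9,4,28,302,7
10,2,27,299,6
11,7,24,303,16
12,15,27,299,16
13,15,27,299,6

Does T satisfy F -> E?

Yes

F=306: rows 1, 6 → E = 33, 33 ✓
F=304: row 2 → E = 31 ✓
F=316: row 3 → E = 31 ✓
F=310: rows 4, 5 → E = 28, 28 ✓
F=299: rows 7, 10, 12, 13 → E = 27, 27, 27, 27 ✓
F=302: rows 8, 9 → E = 28, 28 ✓
F=303: row 11 → E = 24 ✓
Every F value is associated with a single E value, so F -> E holds.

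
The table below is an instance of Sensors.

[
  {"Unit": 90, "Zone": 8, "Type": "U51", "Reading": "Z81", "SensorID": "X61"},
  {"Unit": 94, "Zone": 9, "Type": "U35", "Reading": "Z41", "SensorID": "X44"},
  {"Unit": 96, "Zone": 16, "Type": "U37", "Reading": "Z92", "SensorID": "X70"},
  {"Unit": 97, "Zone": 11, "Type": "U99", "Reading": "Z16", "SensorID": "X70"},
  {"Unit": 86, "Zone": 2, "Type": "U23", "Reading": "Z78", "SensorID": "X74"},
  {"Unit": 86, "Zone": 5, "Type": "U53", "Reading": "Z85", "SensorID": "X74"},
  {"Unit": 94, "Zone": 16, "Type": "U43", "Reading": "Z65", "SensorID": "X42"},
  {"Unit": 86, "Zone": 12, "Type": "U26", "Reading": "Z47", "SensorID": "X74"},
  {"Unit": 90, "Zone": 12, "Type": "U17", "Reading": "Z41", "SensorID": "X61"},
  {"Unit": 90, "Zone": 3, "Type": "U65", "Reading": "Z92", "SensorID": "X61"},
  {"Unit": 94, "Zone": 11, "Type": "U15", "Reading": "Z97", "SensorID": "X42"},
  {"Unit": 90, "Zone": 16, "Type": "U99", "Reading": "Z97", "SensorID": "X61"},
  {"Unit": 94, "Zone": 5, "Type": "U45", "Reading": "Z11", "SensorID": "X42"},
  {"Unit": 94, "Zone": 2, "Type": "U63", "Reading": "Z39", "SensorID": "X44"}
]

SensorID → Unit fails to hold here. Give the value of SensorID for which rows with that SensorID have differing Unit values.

X70

SensorID=X61: 4 rows → Unit = 90, 90, 90, 90 ✓
SensorID=X44: 2 rows → Unit = 94, 94 ✓
SensorID=X70: 2 rows → Unit takes values {96, 97} — violation
SensorID=X74: 3 rows → Unit = 86, 86, 86 ✓
SensorID=X42: 3 rows → Unit = 94, 94, 94 ✓
The only SensorID value with inconsistent Unit is SensorID=X70.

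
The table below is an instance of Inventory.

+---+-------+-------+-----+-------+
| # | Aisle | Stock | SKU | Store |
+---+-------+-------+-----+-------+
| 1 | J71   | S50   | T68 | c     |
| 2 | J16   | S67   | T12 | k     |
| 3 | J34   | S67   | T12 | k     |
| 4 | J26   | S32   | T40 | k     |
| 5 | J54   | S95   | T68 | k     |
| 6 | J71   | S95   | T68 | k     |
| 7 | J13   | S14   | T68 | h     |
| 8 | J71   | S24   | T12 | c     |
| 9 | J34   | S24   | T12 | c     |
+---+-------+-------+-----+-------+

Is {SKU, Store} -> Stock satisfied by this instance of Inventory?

Yes

(SKU=T68, Store=c): row 1 → Stock = S50 ✓
(SKU=T12, Store=k): rows 2, 3 → Stock = S67, S67 ✓
(SKU=T40, Store=k): row 4 → Stock = S32 ✓
(SKU=T68, Store=k): rows 5, 6 → Stock = S95, S95 ✓
(SKU=T68, Store=h): row 7 → Stock = S14 ✓
(SKU=T12, Store=c): rows 8, 9 → Stock = S24, S24 ✓
Every {SKU, Store} value is associated with a single Stock value, so {SKU, Store} -> Stock holds.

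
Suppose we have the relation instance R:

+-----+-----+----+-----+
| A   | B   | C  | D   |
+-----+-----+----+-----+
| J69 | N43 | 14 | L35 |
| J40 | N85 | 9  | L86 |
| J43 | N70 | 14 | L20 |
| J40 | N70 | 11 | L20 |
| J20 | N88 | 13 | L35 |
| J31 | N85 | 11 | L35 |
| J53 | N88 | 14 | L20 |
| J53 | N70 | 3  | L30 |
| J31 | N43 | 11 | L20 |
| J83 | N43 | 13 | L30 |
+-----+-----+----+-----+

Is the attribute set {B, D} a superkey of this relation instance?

No

Two distinct rows share (B=N70, D=L20), so {B, D} does not determine every attribute — not a superkey.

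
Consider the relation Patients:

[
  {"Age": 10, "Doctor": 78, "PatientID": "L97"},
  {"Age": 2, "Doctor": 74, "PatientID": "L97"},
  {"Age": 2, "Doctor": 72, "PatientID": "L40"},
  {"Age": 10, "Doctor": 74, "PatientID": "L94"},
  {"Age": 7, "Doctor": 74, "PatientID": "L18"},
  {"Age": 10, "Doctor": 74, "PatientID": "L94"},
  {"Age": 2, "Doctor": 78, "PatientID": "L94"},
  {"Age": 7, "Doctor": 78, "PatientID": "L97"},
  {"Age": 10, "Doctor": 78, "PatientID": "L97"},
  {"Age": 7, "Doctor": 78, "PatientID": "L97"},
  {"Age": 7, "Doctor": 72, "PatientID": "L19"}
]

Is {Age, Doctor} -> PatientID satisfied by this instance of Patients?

(Age=10, Doctor=78): 2 rows → PatientID = L97, L97 ✓
(Age=2, Doctor=74): 1 row → PatientID = L97 ✓
(Age=2, Doctor=72): 1 row → PatientID = L40 ✓
(Age=10, Doctor=74): 2 rows → PatientID = L94, L94 ✓
(Age=7, Doctor=74): 1 row → PatientID = L18 ✓
(Age=2, Doctor=78): 1 row → PatientID = L94 ✓
(Age=7, Doctor=78): 2 rows → PatientID = L97, L97 ✓
(Age=7, Doctor=72): 1 row → PatientID = L19 ✓
Every {Age, Doctor} value is associated with a single PatientID value, so {Age, Doctor} -> PatientID holds.

Yes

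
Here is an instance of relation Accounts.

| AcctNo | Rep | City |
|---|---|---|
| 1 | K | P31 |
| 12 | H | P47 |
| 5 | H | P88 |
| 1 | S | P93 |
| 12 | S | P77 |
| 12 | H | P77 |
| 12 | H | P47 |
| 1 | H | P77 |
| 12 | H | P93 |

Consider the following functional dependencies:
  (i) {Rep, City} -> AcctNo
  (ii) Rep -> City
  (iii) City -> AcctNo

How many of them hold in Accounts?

(i) {Rep, City} -> AcctNo: (Rep=H, City=P77): 2 rows → AcctNo takes values {12, 1} — violation — fails.
(ii) Rep -> City: Rep=H: 6 rows → City takes values {P47, P88, P77, P93} — violation; Rep=S: 2 rows → City takes values {P93, P77} — violation — fails.
(iii) City -> AcctNo: City=P93: 2 rows → AcctNo takes values {1, 12} — violation; City=P77: 3 rows → AcctNo takes values {12, 1} — violation — fails.
None of the 3 dependencies hold.

0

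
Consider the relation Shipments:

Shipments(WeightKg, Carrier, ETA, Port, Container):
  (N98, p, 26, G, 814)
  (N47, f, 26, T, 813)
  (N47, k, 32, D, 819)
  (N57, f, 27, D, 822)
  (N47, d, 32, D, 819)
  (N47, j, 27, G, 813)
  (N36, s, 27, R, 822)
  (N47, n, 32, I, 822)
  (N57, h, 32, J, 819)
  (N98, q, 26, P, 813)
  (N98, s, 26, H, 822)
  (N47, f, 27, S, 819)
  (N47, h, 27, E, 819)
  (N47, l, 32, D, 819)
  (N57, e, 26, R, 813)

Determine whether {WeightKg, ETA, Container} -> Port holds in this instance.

No

(WeightKg=N98, ETA=26, Container=814): 1 row → Port = G ✓
(WeightKg=N47, ETA=26, Container=813): 1 row → Port = T ✓
(WeightKg=N47, ETA=32, Container=819): 3 rows → Port = D, D, D ✓
(WeightKg=N57, ETA=27, Container=822): 1 row → Port = D ✓
(WeightKg=N47, ETA=27, Container=813): 1 row → Port = G ✓
(WeightKg=N36, ETA=27, Container=822): 1 row → Port = R ✓
(WeightKg=N47, ETA=32, Container=822): 1 row → Port = I ✓
(WeightKg=N57, ETA=32, Container=819): 1 row → Port = J ✓
(WeightKg=N98, ETA=26, Container=813): 1 row → Port = P ✓
(WeightKg=N98, ETA=26, Container=822): 1 row → Port = H ✓
(WeightKg=N47, ETA=27, Container=819): 2 rows → Port takes values {S, E} — violation
(WeightKg=N57, ETA=26, Container=813): 1 row → Port = R ✓
Two rows agree on {WeightKg, ETA, Container} but differ on Port, so {WeightKg, ETA, Container} -> Port does not hold.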